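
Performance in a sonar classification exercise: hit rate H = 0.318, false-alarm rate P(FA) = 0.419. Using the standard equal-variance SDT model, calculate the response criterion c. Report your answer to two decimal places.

Φ⁻¹(H) = -0.4733
Φ⁻¹(FA) = -0.2045
c = −½·[z(H) + z(FA)] = −0.5 × (-0.4733 + (-0.2045)) = 0.3389

c = 0.34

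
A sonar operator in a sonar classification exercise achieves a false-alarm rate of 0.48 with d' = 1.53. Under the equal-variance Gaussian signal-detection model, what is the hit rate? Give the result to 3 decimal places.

hit rate = 0.931

z(false-alarm rate) = z(0.48) = -0.0502
z(H) = z(FA) + d' = -0.0502 + 1.53 = 1.4798
hit rate = Φ(1.4798) = 0.9305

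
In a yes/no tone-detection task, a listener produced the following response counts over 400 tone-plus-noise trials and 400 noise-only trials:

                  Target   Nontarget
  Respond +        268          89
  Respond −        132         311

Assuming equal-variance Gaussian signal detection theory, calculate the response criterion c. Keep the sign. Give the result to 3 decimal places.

c = 0.162

H = 268/400 = 0.6700
FA = 89/400 = 0.2225
z(H) = z(0.6700) = 0.4399
z(FA) = z(0.2225) = -0.7638
c = −½·[z(H) + z(FA)] = −0.5 × (0.4399 + (-0.7638)) = 0.16195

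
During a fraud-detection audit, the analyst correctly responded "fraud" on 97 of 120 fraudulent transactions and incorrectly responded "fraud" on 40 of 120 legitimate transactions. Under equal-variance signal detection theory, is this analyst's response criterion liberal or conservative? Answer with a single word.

liberal

z(H) = 0.872, z(FA) = -0.431
c = −½·(z(H) + z(FA)) = -0.2205
c < 0 → liberal criterion (biased toward responding “yes”).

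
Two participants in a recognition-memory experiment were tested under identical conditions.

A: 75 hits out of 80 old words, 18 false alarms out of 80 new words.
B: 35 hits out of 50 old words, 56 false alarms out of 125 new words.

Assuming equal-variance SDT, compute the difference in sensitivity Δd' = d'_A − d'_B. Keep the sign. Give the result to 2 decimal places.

A: z(0.9375) = 1.534, z(0.2250) = -0.755, d' = 2.289
B: z(0.7000) = 0.524, z(0.4480) = -0.131, d' = 0.655
Δd' = d'_A − d'_B = 2.289 − 0.655 = 1.634
A has the higher sensitivity.

Δd' = 1.63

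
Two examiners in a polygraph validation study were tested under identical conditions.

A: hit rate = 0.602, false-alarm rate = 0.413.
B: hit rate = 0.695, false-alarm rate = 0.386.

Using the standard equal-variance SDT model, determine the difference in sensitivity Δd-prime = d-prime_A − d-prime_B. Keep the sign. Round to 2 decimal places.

Δd-prime = -0.32

A: z(0.602) = 0.259, z(0.413) = -0.220, d' = 0.479
B: z(0.695) = 0.510, z(0.386) = -0.290, d' = 0.800
Δd' = d'_A − d'_B = 0.479 − 0.800 = -0.321
B has the higher sensitivity.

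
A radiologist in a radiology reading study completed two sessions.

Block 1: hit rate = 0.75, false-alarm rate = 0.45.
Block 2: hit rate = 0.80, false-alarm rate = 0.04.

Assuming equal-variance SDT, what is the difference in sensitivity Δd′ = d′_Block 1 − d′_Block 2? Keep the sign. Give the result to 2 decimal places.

Block 1: z(0.75) = 0.674, z(0.45) = -0.126, d' = 0.800
Block 2: z(0.80) = 0.842, z(0.04) = -1.751, d' = 2.593
Δd' = d'_Block 1 − d'_Block 2 = 0.800 − 2.593 = -1.793
Block 2 has the higher sensitivity.

Δd′ = -1.79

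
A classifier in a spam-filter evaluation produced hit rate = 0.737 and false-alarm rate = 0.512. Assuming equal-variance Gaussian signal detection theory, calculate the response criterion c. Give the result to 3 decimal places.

c = -0.332

Φ⁻¹(H) = 0.6341
Φ⁻¹(FA) = 0.0301
c = −½·[z(H) + z(FA)] = −0.5 × (0.6341 + 0.0301) = -0.3321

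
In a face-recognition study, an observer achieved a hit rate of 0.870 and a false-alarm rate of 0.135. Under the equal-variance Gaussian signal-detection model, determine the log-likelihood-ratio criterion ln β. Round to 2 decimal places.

z(0.870) = 1.126, z(0.135) = -1.103
ln β = −½·[z(H)² − z(FA)²] = −0.5 × (1.268 − 1.217) = -0.0255

ln β = -0.03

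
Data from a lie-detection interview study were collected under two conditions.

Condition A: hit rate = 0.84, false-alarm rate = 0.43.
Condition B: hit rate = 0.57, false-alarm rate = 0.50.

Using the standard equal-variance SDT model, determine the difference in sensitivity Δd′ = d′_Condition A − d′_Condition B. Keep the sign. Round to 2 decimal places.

Condition A: z(0.84) = 0.994, z(0.43) = -0.176, d' = 1.170
Condition B: z(0.57) = 0.176, z(0.50) = 0.000, d' = 0.176
Δd' = d'_Condition A − d'_Condition B = 1.170 − 0.176 = 0.994
Condition A has the higher sensitivity.

Δd′ = 0.99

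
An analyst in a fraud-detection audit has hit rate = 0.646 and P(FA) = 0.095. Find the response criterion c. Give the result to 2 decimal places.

z(H) = 0.3745
z(FA) = -1.3106
c = −½·[z(H) + z(FA)] = −0.5 × (0.3745 + (-1.3106)) = 0.46805
c > 0: the analyst has a conservative response bias.

c = 0.47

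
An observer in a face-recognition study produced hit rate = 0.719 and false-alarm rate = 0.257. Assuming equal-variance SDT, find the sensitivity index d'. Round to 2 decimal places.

d' = 1.23

z(0.719) = 0.5799, z(0.257) = -0.6526
d' = z(H) − z(FA) = 0.5799 − (-0.6526) = 1.2325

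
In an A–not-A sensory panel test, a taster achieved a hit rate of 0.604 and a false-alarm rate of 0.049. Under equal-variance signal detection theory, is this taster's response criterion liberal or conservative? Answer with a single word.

conservative

z(H) = 0.264, z(FA) = -1.655
c = −½·(z(H) + z(FA)) = 0.6955
c > 0 → conservative criterion (biased toward responding “no”).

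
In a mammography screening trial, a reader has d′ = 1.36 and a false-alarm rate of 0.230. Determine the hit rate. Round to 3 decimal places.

hit rate = 0.733

z(false-alarm rate) = z(0.230) = -0.7388
z(H) = z(FA) + d' = -0.7388 + 1.36 = 0.6212
hit rate = Φ(0.6212) = 0.7328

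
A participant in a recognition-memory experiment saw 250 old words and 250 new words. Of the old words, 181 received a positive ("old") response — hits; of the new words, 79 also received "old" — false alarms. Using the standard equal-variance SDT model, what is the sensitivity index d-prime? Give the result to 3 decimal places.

d-prime = 1.074

H = 181/250 = 0.7240
FA = 79/250 = 0.3160
z(H) = 0.5948
z(FA) = -0.4789
d' = z(H) − z(FA) = 0.5948 − (-0.4789) = 1.0737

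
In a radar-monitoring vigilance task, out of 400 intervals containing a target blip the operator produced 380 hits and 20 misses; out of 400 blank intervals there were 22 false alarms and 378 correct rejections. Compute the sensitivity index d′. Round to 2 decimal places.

H = 380/400 = 0.9500
FA = 22/400 = 0.0550
z(H) = z(0.9500) = 1.6449
z(FA) = z(0.0550) = -1.5982
d' = z(H) − z(FA) = 1.6449 − (-1.5982) = 3.2431

d′ = 3.24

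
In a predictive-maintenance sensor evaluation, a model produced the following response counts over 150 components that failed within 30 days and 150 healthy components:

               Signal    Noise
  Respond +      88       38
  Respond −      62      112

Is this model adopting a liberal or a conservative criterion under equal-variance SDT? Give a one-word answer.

conservative

z(H) = 0.219, z(FA) = -0.664
c = −½·(z(H) + z(FA)) = 0.2225
c > 0 → conservative criterion (biased toward responding “no”).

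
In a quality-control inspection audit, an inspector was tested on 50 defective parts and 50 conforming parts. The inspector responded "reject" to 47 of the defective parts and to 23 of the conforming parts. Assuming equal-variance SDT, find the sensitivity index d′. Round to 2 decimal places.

H = 47/50 = 0.9400
FA = 23/50 = 0.4600
z(H) = 1.5548
z(FA) = -0.1004
d' = z(H) − z(FA) = 1.5548 − (-0.1004) = 1.6552

d′ = 1.66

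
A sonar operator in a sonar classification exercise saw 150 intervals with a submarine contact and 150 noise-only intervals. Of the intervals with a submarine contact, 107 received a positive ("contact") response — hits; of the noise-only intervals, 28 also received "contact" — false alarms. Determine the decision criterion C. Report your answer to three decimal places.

C = 0.164

H = 107/150 = 0.7133
FA = 28/150 = 0.1867
Φ⁻¹(H) = 0.5631
Φ⁻¹(FA) = -0.8901
c = −½·[z(H) + z(FA)] = −0.5 × (0.5631 + (-0.8901)) = 0.1635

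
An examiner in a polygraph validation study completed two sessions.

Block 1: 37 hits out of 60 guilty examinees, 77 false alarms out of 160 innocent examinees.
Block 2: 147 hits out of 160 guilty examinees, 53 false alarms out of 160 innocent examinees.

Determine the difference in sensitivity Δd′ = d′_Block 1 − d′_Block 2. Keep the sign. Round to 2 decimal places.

Block 1: z(0.6167) = 0.297, z(0.4813) = -0.047, d' = 0.344
Block 2: z(0.9187) = 1.396, z(0.3312) = -0.437, d' = 1.833
Δd' = d'_Block 1 − d'_Block 2 = 0.344 − 1.833 = -1.489
Block 2 has the higher sensitivity.

Δd′ = -1.49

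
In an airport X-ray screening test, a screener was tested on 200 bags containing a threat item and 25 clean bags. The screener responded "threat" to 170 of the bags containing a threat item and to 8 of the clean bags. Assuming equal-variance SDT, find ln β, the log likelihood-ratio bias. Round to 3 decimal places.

H = 170/200 = 0.8500
FA = 8/25 = 0.3200
z(H) = z(0.8500) = 1.0364
z(FA) = z(0.3200) = -0.4677
ln β = −½·[z(H)² − z(FA)²] = −0.5 × (1.0741 − 0.2187) = -0.4277

ln β = -0.428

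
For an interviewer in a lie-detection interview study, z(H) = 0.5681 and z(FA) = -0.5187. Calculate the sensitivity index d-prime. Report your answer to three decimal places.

d' = z(H) − z(FA) = 0.5681 − (-0.5187) = 1.0868

d-prime = 1.087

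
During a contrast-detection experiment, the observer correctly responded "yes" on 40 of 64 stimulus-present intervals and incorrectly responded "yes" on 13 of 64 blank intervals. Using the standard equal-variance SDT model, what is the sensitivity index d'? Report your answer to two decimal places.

d' = 1.15

H = 40/64 = 0.6250
FA = 13/64 = 0.2031
z(H) = z(0.6250) = 0.319
z(FA) = z(0.2031) = -0.831
d' = z(H) − z(FA) = 0.319 − (-0.831) = 1.150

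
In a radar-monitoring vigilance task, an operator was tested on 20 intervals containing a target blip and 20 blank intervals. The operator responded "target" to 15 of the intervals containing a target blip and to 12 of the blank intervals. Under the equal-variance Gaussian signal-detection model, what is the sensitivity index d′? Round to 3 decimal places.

H = 15/20 = 0.7500
FA = 12/20 = 0.6000
z(0.7500) = 0.6745, z(0.6000) = 0.2533
d' = z(H) − z(FA) = 0.6745 − 0.2533 = 0.4212

d′ = 0.421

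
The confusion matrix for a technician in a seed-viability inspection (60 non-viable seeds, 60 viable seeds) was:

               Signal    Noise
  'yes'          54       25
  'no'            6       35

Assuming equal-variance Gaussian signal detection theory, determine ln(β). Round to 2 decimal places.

H = 54/60 = 0.9000
FA = 25/60 = 0.4167
z(H) = z(0.9000) = 1.282
z(FA) = z(0.4167) = -0.210
ln β = −½·[z(H)² − z(FA)²] = −0.5 × (1.644 − 0.044) = -0.800

ln β = -0.80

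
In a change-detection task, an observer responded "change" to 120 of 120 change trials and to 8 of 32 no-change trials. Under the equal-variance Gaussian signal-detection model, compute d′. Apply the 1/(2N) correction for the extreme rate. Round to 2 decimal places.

d′ = 3.31

The hit rate is 120/120 = 1, so apply the 1/(2N) correction: H → 1 − 1/(2·120) = 0.99583.
z(H) = z(0.99583) = 2.638
z(FA) = z(0.25000) = -0.674
d' = 2.638 − (-0.674) = 3.312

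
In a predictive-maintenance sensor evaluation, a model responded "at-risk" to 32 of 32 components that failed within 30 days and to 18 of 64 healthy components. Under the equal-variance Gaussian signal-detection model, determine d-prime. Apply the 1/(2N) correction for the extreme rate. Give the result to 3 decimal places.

d-prime = 2.733

The hit rate is 32/32 = 1, so apply the 1/(2N) correction: H → 1 − 1/(2·32) = 0.98438.
z(H) = z(0.98438) = 2.1540
z(FA) = z(0.28125) = -0.5791
d' = 2.1540 − (-0.5791) = 2.7331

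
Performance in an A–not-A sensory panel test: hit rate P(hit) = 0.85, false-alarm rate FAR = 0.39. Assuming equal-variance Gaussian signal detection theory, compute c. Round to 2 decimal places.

z(0.85) = 1.0364, z(0.39) = -0.2793
c = −½·[z(H) + z(FA)] = −0.5 × (1.0364 + (-0.2793)) = -0.37855
c < 0: the taster has a liberal response bias.

c = -0.38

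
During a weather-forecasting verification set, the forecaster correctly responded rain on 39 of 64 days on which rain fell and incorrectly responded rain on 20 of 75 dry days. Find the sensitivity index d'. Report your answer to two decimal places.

H = 39/64 = 0.6094
FA = 20/75 = 0.2667
Φ⁻¹(H) = 0.2778
Φ⁻¹(FA) = -0.6228
d' = z(H) − z(FA) = 0.2778 − (-0.6228) = 0.9006

d' = 0.90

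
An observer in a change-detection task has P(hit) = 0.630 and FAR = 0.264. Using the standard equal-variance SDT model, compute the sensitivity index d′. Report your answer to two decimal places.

Φ⁻¹(0.630) = 0.332, Φ⁻¹(0.264) = -0.631
d' = z(H) − z(FA) = 0.332 − (-0.631) = 0.963

d′ = 0.96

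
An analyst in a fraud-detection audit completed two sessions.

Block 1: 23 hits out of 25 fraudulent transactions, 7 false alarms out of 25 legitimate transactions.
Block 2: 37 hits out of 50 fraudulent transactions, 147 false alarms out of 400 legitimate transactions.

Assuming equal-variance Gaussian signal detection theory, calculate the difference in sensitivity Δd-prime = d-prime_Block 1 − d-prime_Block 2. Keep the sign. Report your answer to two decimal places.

Δd-prime = 1.01

Block 1: z(0.9200) = 1.405, z(0.2800) = -0.583, d' = 1.988
Block 2: z(0.7400) = 0.643, z(0.3675) = -0.338, d' = 0.981
Δd' = d'_Block 1 − d'_Block 2 = 1.988 − 0.981 = 1.007
Block 1 has the higher sensitivity.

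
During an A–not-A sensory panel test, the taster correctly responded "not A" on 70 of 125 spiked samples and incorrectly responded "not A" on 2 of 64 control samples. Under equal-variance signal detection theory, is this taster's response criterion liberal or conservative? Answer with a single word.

z(H) = 0.151, z(FA) = -1.863
c = −½·(z(H) + z(FA)) = 0.856
c > 0 → conservative criterion (biased toward responding “no”).

conservative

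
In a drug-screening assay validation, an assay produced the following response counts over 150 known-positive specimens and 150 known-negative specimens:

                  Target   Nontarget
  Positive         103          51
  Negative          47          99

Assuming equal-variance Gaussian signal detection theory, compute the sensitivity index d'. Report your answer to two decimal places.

d' = 0.90

H = 103/150 = 0.6867
FA = 51/150 = 0.3400
z(H) = z(0.6867) = 0.4865
z(FA) = z(0.3400) = -0.4125
d' = z(H) − z(FA) = 0.4865 − (-0.4125) = 0.8990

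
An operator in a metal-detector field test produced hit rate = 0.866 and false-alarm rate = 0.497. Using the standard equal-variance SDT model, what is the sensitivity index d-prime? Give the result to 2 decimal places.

d-prime = 1.12

z(0.866) = 1.108, z(0.497) = -0.008
d' = z(H) − z(FA) = 1.108 − (-0.008) = 1.116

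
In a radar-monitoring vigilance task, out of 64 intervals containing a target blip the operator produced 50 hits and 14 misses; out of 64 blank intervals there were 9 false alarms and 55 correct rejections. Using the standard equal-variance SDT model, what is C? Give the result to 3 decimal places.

H = 50/64 = 0.7812
FA = 9/64 = 0.1406
z(H) = z(0.7812) = 0.7763
z(FA) = z(0.1406) = -1.0776
c = −½·[z(H) + z(FA)] = −0.5 × (0.7763 + (-1.0776)) = 0.15065

C = 0.151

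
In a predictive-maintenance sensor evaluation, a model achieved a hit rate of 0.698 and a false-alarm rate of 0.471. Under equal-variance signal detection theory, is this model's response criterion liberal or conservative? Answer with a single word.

liberal

z(H) = 0.519, z(FA) = -0.073
c = −½·(z(H) + z(FA)) = -0.223
c < 0 → liberal criterion (biased toward responding “yes”).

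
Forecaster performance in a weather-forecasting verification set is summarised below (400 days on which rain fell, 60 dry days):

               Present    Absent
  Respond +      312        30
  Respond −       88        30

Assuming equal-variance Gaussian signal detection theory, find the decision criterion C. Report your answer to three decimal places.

H = 312/400 = 0.7800
FA = 30/60 = 0.5000
z(H) = z(0.7800) = 0.7722
z(FA) = z(0.5000) = 0.0000
c = −½·[z(H) + z(FA)] = −0.5 × (0.7722 + 0.0000) = -0.3861
c < 0: the forecaster has a liberal response bias.

C = -0.386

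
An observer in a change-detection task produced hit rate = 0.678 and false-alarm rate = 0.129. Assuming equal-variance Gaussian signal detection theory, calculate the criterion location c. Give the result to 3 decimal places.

c = 0.335

z(H) = z(0.678) = 0.4621
z(FA) = z(0.129) = -1.1311
c = −½·[z(H) + z(FA)] = −0.5 × (0.4621 + (-1.1311)) = 0.3345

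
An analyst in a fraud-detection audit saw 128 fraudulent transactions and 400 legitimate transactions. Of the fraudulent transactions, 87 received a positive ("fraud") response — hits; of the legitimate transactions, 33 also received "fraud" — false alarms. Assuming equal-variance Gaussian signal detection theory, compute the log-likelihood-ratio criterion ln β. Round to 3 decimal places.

ln β = 0.855

H = 87/128 = 0.6797
FA = 33/400 = 0.0825
Φ⁻¹(H) = 0.4669
Φ⁻¹(FA) = -1.3885
ln β = −½·[z(H)² − z(FA)²] = −0.5 × (0.2180 − 1.9279) = 0.85495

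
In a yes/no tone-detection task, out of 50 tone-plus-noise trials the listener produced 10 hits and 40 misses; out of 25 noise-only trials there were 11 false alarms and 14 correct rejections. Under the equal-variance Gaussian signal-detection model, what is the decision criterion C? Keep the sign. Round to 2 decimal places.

C = 0.50

H = 10/50 = 0.2000
FA = 11/25 = 0.4400
z(H) = z(0.2000) = -0.8416
z(FA) = z(0.4400) = -0.1510
c = −½·[z(H) + z(FA)] = −0.5 × (-0.8416 + (-0.1510)) = 0.4963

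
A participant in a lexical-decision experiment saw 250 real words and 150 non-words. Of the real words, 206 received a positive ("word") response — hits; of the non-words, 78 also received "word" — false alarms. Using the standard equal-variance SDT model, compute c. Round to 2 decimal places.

H = 206/250 = 0.8240
FA = 78/150 = 0.5200
z(H) = z(0.8240) = 0.931
z(FA) = z(0.5200) = 0.050
c = −½·[z(H) + z(FA)] = −0.5 × (0.931 + 0.050) = -0.4905
c < 0: the participant has a liberal response bias.

c = -0.49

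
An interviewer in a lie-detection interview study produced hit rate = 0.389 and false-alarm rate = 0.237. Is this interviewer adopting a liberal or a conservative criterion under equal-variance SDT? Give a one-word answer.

conservative

z(H) = -0.282, z(FA) = -0.716
c = −½·(z(H) + z(FA)) = 0.499
c > 0 → conservative criterion (biased toward responding “no”).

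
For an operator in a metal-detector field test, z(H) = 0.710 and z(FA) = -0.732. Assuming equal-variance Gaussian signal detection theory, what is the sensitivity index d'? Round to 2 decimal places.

d' = z(H) − z(FA) = 0.710 − (-0.732) = 1.442

d' = 1.44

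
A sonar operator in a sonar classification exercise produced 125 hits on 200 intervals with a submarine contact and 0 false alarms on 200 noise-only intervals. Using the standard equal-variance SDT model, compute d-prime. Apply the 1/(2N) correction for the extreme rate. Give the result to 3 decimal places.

d-prime = 3.126

The false-alarm rate is 0/200 = 0, so apply the 1/(2N) correction: FA → 1/(2·200) = 0.00250.
z(H) = z(0.62500) = 0.3186
z(FA) = z(0.00250) = -2.8070
d' = 0.3186 − (-2.8070) = 3.1256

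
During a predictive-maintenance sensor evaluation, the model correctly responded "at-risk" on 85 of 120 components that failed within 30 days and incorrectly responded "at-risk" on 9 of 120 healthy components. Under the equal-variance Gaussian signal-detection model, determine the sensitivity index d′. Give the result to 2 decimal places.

d′ = 1.99

H = 85/120 = 0.7083
FA = 9/120 = 0.0750
z(0.7083) = 0.5484, z(0.0750) = -1.4395
d' = z(H) − z(FA) = 0.5484 − (-1.4395) = 1.9879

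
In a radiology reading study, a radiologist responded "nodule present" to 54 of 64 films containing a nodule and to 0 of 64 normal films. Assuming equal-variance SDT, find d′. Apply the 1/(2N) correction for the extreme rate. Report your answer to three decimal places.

The false-alarm rate is 0/64 = 0, so apply the 1/(2N) correction: FA → 1/(2·64) = 0.00781.
z(H) = z(0.84375) = 1.0100
z(FA) = z(0.00781) = -2.4177
d' = 1.0100 − (-2.4177) = 3.4277

d′ = 3.428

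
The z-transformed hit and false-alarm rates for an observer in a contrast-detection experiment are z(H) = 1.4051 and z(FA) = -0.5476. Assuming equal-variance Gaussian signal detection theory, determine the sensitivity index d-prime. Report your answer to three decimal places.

d-prime = 1.953

d' = z(H) − z(FA) = 1.4051 − (-0.5476) = 1.9527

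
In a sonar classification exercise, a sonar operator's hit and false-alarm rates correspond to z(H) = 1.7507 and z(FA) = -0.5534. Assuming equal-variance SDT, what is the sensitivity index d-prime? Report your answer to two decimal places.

d' = z(H) − z(FA) = 1.7507 − (-0.5534) = 2.3041

d-prime = 2.30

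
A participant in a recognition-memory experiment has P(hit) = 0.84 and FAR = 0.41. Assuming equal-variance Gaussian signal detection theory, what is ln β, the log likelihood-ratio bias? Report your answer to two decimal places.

ln β = -0.47

z(H) = 0.994
z(FA) = -0.228
ln β = −½·[z(H)² − z(FA)²] = −0.5 × (0.988 − 0.052) = -0.468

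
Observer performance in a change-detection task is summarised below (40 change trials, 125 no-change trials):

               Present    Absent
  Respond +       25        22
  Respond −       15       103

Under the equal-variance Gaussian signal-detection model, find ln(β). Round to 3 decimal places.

H = 25/40 = 0.6250
FA = 22/125 = 0.1760
z(H) = z(0.6250) = 0.3186
z(FA) = z(0.1760) = -0.9307
ln β = −½·[z(H)² − z(FA)²] = −0.5 × (0.1015 − 0.8662) = 0.38235

ln β = 0.382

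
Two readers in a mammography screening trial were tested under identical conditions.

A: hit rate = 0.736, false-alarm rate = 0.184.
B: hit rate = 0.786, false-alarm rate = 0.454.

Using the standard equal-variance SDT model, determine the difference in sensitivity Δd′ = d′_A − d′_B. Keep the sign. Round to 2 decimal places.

A: z(0.736) = 0.631, z(0.184) = -0.900, d' = 1.531
B: z(0.786) = 0.793, z(0.454) = -0.116, d' = 0.909
Δd' = d'_A − d'_B = 1.531 − 0.909 = 0.622
A has the higher sensitivity.

Δd′ = 0.62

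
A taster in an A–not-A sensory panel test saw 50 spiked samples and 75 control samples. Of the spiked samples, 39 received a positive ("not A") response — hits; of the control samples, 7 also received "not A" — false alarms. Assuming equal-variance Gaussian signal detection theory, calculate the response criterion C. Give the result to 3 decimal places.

H = 39/50 = 0.7800
FA = 7/75 = 0.0933
Φ⁻¹(H) = 0.7722
Φ⁻¹(FA) = -1.3207
c = −½·[z(H) + z(FA)] = −0.5 × (0.7722 + (-1.3207)) = 0.27425
c > 0: the taster has a conservative response bias.

C = 0.274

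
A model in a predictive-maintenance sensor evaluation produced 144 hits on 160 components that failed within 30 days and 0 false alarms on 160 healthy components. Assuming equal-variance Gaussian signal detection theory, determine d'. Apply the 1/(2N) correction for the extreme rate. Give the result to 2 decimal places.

d' = 4.02

The false-alarm rate is 0/160 = 0, so apply the 1/(2N) correction: FA → 1/(2·160) = 0.00313.
z(H) = z(0.90000) = 1.282
z(FA) = z(0.00313) = -2.734
d' = 1.282 − (-2.734) = 4.016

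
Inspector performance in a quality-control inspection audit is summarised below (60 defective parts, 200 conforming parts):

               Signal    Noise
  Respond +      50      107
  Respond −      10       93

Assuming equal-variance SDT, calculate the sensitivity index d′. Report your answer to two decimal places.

d′ = 0.88

H = 50/60 = 0.8333
FA = 107/200 = 0.5350
z(H) = z(0.8333) = 0.967
z(FA) = z(0.5350) = 0.088
d' = z(H) − z(FA) = 0.967 − 0.088 = 0.879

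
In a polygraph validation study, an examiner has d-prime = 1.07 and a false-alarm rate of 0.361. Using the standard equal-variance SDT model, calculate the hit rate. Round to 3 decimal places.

z(false-alarm rate) = z(0.361) = -0.3558
z(H) = z(FA) + d' = -0.3558 + 1.07 = 0.7142
hit rate = Φ(0.7142) = 0.7624

hit rate = 0.762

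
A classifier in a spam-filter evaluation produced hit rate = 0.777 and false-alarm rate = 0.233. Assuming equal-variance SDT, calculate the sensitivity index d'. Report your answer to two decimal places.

Φ⁻¹(H) = 0.762
Φ⁻¹(FA) = -0.729
d' = z(H) − z(FA) = 0.762 − (-0.729) = 1.491

d' = 1.49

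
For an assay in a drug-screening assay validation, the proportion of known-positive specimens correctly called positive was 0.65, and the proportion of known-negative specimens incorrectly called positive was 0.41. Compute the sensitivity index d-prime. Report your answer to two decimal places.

d-prime = 0.61

z(0.65) = 0.385, z(0.41) = -0.228
d' = z(H) − z(FA) = 0.385 − (-0.228) = 0.613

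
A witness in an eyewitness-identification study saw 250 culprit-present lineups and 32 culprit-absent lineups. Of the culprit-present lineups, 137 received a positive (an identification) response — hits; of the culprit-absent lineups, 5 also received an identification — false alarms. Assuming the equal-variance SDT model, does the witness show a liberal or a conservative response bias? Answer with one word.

z(H) = 0.121, z(FA) = -1.010
c = −½·(z(H) + z(FA)) = 0.4445
c > 0 → conservative criterion (biased toward responding “no”).

conservative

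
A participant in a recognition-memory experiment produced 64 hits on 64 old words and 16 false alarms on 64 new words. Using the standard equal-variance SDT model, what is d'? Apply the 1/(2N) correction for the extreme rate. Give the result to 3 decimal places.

The hit rate is 64/64 = 1, so apply the 1/(2N) correction: H → 1 − 1/(2·64) = 0.99219.
z(H) = z(0.99219) = 2.4177
z(FA) = z(0.25000) = -0.6745
d' = 2.4177 − (-0.6745) = 3.0922

d' = 3.092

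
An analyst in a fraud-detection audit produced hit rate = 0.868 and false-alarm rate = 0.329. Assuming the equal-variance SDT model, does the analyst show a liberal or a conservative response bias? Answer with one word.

liberal

z(H) = 1.117, z(FA) = -0.443
c = −½·(z(H) + z(FA)) = -0.337
c < 0 → liberal criterion (biased toward responding “yes”).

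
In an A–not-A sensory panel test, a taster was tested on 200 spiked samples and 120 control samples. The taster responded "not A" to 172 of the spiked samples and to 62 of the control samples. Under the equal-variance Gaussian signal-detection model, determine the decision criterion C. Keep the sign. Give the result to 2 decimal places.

C = -0.56

H = 172/200 = 0.8600
FA = 62/120 = 0.5167
z(H) = 1.0803
z(FA) = 0.0419
c = −½·[z(H) + z(FA)] = −0.5 × (1.0803 + 0.0419) = -0.5611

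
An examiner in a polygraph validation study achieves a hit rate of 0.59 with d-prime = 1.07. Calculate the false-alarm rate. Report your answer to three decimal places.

z(hit rate) = z(0.59) = 0.2275
z(FA) = z(H) − d' = 0.2275 − 1.07 = -0.8425
false-alarm rate = Φ(-0.8425) = 0.1998

false-alarm rate = 0.200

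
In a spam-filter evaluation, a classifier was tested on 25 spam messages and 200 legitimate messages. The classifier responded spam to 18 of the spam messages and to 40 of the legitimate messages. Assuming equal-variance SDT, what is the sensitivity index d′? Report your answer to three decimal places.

H = 18/25 = 0.7200
FA = 40/200 = 0.2000
z(0.7200) = 0.5828, z(0.2000) = -0.8416
d' = z(H) − z(FA) = 0.5828 − (-0.8416) = 1.4244

d′ = 1.424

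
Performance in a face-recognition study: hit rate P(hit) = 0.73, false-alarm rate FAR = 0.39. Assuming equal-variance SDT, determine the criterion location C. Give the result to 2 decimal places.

Φ⁻¹(0.73) = 0.6128, Φ⁻¹(0.39) = -0.2793
c = −½·[z(H) + z(FA)] = −0.5 × (0.6128 + (-0.2793)) = -0.16675
c < 0: the observer has a liberal response bias.

C = -0.17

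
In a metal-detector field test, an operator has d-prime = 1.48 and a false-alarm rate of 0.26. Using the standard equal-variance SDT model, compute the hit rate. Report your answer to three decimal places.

hit rate = 0.799

z(false-alarm rate) = z(0.26) = -0.6433
z(H) = z(FA) + d' = -0.6433 + 1.48 = 0.8367
hit rate = Φ(0.8367) = 0.7986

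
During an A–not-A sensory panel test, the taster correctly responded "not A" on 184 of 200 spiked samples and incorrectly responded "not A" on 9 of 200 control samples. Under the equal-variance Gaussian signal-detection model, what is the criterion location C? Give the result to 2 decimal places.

C = 0.15

H = 184/200 = 0.9200
FA = 9/200 = 0.0450
z(0.9200) = 1.405, z(0.0450) = -1.695
c = −½·[z(H) + z(FA)] = −0.5 × (1.405 + (-1.695)) = 0.145
c > 0: the taster has a conservative response bias.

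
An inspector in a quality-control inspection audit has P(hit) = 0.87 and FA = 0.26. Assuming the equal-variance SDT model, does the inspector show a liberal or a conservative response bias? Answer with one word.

z(H) = 1.126, z(FA) = -0.643
c = −½·(z(H) + z(FA)) = -0.2415
c < 0 → liberal criterion (biased toward responding “yes”).

liberal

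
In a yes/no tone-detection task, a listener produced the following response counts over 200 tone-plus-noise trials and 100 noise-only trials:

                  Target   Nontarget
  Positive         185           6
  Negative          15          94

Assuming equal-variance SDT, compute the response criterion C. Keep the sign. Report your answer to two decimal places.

H = 185/200 = 0.9250
FA = 6/100 = 0.0600
z(H) = 1.4395
z(FA) = -1.5548
c = −½·[z(H) + z(FA)] = −0.5 × (1.4395 + (-1.5548)) = 0.05765
c > 0: the listener has a conservative response bias.

C = 0.06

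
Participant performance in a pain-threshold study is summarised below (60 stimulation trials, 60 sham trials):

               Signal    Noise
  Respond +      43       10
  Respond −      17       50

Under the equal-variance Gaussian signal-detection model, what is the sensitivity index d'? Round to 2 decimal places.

d' = 1.54

H = 43/60 = 0.7167
FA = 10/60 = 0.1667
z(0.7167) = 0.573, z(0.1667) = -0.967
d' = z(H) − z(FA) = 0.573 − (-0.967) = 1.540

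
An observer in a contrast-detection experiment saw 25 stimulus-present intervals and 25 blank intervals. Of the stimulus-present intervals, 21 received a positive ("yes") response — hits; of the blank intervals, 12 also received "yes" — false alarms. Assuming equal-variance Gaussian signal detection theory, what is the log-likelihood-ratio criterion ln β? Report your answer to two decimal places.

ln β = -0.49

H = 21/25 = 0.8400
FA = 12/25 = 0.4800
z(H) = z(0.8400) = 0.994
z(FA) = z(0.4800) = -0.050
ln β = −½·[z(H)² − z(FA)²] = −0.5 × (0.988 − 0.003) = -0.4925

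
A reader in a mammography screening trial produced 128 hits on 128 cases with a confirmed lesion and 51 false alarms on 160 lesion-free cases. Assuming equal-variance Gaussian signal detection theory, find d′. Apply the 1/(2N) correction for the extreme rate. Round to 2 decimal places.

d′ = 3.13

The hit rate is 128/128 = 1, so apply the 1/(2N) correction: H → 1 − 1/(2·128) = 0.99609.
z(H) = z(0.99609) = 2.660
z(FA) = z(0.31875) = -0.471
d' = 2.660 − (-0.471) = 3.131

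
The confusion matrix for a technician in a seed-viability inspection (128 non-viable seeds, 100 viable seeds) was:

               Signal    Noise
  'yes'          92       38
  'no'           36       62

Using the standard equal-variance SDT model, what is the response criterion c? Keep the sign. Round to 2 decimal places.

H = 92/128 = 0.7188
FA = 38/100 = 0.3800
z(H) = 0.5793
z(FA) = -0.3055
c = −½·[z(H) + z(FA)] = −0.5 × (0.5793 + (-0.3055)) = -0.1369

c = -0.14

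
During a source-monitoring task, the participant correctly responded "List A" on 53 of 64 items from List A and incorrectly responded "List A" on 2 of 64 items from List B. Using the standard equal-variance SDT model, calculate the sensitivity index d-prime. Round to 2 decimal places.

H = 53/64 = 0.8281
FA = 2/64 = 0.0312
Φ⁻¹(H) = Φ⁻¹(0.8281) = 0.947
Φ⁻¹(FA) = Φ⁻¹(0.0312) = -1.863
d' = z(H) − z(FA) = 0.947 − (-1.863) = 2.810

d-prime = 2.81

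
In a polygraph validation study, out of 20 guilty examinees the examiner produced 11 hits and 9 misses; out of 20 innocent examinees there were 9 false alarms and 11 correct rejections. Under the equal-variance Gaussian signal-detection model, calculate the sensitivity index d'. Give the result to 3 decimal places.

d' = 0.251

H = 11/20 = 0.5500
FA = 9/20 = 0.4500
z(H) = 0.1257
z(FA) = -0.1257
d' = z(H) − z(FA) = 0.1257 − (-0.1257) = 0.2514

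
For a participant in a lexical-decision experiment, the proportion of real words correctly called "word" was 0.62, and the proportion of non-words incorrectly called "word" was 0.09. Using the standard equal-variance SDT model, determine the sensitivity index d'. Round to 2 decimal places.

z(0.62) = 0.305, z(0.09) = -1.341
d' = z(H) − z(FA) = 0.305 − (-1.341) = 1.646

d' = 1.65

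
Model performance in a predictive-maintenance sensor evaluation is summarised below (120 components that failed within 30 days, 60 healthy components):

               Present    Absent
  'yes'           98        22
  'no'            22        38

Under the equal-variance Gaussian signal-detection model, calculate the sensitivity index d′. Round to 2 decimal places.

d′ = 1.24

H = 98/120 = 0.8167
FA = 22/60 = 0.3667
z(H) = 0.903
z(FA) = -0.341
d' = z(H) − z(FA) = 0.903 − (-0.341) = 1.244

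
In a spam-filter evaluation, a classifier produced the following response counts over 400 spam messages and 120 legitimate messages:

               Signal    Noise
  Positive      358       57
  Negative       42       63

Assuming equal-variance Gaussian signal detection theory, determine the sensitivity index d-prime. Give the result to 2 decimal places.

d-prime = 1.32

H = 358/400 = 0.8950
FA = 57/120 = 0.4750
z(0.8950) = 1.254, z(0.4750) = -0.063
d' = z(H) − z(FA) = 1.254 − (-0.063) = 1.317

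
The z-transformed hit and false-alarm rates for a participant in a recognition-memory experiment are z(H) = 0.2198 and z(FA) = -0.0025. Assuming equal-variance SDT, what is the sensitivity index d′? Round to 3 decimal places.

d' = z(H) − z(FA) = 0.2198 − (-0.0025) = 0.2223

d′ = 0.222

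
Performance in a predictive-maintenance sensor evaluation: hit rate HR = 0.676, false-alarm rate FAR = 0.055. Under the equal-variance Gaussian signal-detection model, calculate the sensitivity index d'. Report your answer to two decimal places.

z(0.676) = 0.4565, z(0.055) = -1.5982
d' = z(H) − z(FA) = 0.4565 − (-1.5982) = 2.0547

d' = 2.05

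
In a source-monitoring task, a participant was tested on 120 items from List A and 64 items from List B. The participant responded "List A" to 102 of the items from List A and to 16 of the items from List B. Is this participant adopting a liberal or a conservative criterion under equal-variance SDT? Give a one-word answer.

liberal

z(H) = 1.036, z(FA) = -0.674
c = −½·(z(H) + z(FA)) = -0.181
c < 0 → liberal criterion (biased toward responding “yes”).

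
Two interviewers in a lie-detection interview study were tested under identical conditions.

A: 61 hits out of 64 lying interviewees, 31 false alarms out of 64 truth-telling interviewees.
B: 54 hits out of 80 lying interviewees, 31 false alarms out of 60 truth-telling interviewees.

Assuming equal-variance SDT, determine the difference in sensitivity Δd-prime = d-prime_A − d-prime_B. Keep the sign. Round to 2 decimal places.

A: z(0.9531) = 1.676, z(0.4844) = -0.039, d' = 1.715
B: z(0.6750) = 0.454, z(0.5167) = 0.042, d' = 0.412
Δd' = d'_A − d'_B = 1.715 − 0.412 = 1.303
A has the higher sensitivity.

Δd-prime = 1.30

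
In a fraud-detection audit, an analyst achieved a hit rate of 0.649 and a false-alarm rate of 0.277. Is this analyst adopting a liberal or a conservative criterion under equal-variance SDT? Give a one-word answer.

conservative

z(H) = 0.383, z(FA) = -0.592
c = −½·(z(H) + z(FA)) = 0.1045
c > 0 → conservative criterion (biased toward responding “no”).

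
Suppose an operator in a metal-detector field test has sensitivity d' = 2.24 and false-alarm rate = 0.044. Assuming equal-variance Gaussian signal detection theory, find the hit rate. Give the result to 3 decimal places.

hit rate = 0.703

z(false-alarm rate) = z(0.044) = -1.7060
z(H) = z(FA) + d' = -1.7060 + 2.24 = 0.5340
hit rate = Φ(0.5340) = 0.7033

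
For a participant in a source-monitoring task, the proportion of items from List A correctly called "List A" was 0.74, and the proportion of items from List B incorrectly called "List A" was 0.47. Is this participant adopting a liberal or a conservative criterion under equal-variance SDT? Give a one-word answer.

z(H) = 0.643, z(FA) = -0.075
c = −½·(z(H) + z(FA)) = -0.284
c < 0 → liberal criterion (biased toward responding “yes”).

liberal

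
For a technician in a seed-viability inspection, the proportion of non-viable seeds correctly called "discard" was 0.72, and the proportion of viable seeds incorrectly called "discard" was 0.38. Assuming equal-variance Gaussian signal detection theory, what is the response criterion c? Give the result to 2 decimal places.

c = -0.14

Φ⁻¹(H) = Φ⁻¹(0.72) = 0.583
Φ⁻¹(FA) = Φ⁻¹(0.38) = -0.305
c = −½·[z(H) + z(FA)] = −0.5 × (0.583 + (-0.305)) = -0.139
c < 0: the technician has a liberal response bias.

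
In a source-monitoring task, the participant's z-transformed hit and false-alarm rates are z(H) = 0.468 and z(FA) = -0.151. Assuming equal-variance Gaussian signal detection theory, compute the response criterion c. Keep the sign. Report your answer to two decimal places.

c = −½·[z(H) + z(FA)] = −½·(0.468 + (-0.151)) = -0.1585
c < 0: the participant has a liberal response bias.

c = -0.16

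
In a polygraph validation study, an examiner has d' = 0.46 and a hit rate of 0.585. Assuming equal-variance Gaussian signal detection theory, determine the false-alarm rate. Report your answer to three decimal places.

z(hit rate) = z(0.585) = 0.2147
z(FA) = z(H) − d' = 0.2147 − 0.46 = -0.2453
false-alarm rate = Φ(-0.2453) = 0.4031

false-alarm rate = 0.403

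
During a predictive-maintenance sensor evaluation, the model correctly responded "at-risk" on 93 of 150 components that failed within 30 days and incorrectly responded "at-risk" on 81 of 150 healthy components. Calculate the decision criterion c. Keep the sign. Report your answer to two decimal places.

c = -0.20

H = 93/150 = 0.6200
FA = 81/150 = 0.5400
z(H) = 0.305
z(FA) = 0.100
c = −½·[z(H) + z(FA)] = −0.5 × (0.305 + 0.100) = -0.2025
c < 0: the model has a liberal response bias.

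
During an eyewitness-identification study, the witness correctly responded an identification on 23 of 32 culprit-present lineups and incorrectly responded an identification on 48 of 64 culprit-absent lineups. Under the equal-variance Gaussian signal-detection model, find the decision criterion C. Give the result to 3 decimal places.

C = -0.627

H = 23/32 = 0.7188
FA = 48/64 = 0.7500
z(H) = 0.5793
z(FA) = 0.6745
c = −½·[z(H) + z(FA)] = −0.5 × (0.5793 + 0.6745) = -0.6269
c < 0: the witness has a liberal response bias.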